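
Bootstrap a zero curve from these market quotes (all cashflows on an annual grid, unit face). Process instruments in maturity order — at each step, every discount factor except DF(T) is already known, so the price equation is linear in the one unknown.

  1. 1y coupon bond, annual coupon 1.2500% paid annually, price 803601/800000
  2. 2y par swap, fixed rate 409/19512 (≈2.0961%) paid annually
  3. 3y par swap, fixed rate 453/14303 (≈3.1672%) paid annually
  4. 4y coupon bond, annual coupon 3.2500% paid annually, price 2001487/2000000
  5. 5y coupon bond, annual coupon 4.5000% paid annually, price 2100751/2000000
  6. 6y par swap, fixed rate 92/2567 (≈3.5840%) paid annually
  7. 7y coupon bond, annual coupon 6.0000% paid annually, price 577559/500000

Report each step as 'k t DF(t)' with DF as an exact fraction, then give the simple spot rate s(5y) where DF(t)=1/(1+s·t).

1 1 9921/10000
2 2 9591/10000
3 3 4547/5000
4 4 1099/1250
5 5 8441/10000
6 6 2017/2500
7 7 3923/5000
s(5y) = (1/(8441/10000) − 1)/(5) = 1559/42205 ≈ 3.6939%

step 1 [1y] bond c/1=1/80: DF=(803601/800000 − 1/80·(0))/(1+1/80) = 9921/10000 ≈ 0.992100
step 2 [2y] swap r/1=409/19512: DF=(1 − 409/19512·(0.992100))/(1+409/19512) = 9591/10000 ≈ 0.959100
step 3 [3y] swap r/1=453/14303: DF=(1 − 453/14303·(0.992100+0.959100))/(1+453/14303) = 4547/5000 ≈ 0.909400
step 4 [4y] bond c/1=13/400: DF=(2001487/2000000 − 13/400·(0.992100+0.959100+0.909400))/(1+13/400) = 1099/1250 ≈ 0.879200
step 5 [5y] bond c/1=9/200: DF=(2100751/2000000 − 9/200·(0.992100+0.959100+0.909400+0.879200))/(1+9/200) = 8441/10000 ≈ 0.844100
step 6 [6y] swap r/1=92/2567: DF=(1 − 92/2567·(0.992100+0.959100+0.909400+0.879200+0.844100))/(1+92/2567) = 2017/2500 ≈ 0.806800
step 7 [7y] bond c/1=3/50: DF=(577559/500000 − 3/50·(0.992100+0.959100+0.909400+0.879200+0.844100+0.806800))/(1+3/50) = 3923/5000 ≈ 0.784600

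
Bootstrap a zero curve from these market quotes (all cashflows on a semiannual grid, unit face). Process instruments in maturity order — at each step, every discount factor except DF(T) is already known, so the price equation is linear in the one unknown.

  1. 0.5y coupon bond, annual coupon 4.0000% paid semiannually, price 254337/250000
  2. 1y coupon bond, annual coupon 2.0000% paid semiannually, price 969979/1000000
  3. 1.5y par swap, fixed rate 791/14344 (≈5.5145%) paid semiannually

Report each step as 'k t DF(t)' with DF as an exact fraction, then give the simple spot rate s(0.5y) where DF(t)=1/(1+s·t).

1 1/2 4987/5000
2 1 1901/2000
3 3/2 9209/10000
s(0.5y) = (1/(4987/5000) − 1)/(1/2) = 26/4987 ≈ 0.5214%

step 1 [0.5y] bond c/2=1/50: DF=(254337/250000 − 1/50·(0))/(1+1/50) = 4987/5000 ≈ 0.997400
step 2 [1y] bond c/2=1/100: DF=(969979/1000000 − 1/100·(0.997400))/(1+1/100) = 1901/2000 ≈ 0.950500
step 3 [1.5y] swap r/2=791/28688: DF=(1 − 791/28688·(0.997400+0.950500))/(1+791/28688) = 9209/10000 ≈ 0.920900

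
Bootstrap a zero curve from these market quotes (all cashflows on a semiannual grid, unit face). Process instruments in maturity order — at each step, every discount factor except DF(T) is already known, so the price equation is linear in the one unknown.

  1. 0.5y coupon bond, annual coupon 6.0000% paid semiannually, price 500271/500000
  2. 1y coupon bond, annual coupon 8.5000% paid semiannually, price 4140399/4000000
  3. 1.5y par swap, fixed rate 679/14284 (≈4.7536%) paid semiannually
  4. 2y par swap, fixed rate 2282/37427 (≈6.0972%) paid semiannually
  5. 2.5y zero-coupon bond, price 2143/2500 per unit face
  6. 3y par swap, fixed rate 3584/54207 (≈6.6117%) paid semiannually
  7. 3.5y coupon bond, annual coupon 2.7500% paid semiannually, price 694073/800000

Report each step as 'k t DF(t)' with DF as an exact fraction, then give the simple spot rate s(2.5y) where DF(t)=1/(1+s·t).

step 1 [0.5y] bond c/2=3/100: DF=(500271/500000 − 3/100·(0))/(1+3/100) = 4857/5000 ≈ 0.971400
step 2 [1y] bond c/2=17/400: DF=(4140399/4000000 − 17/400·(0.971400))/(1+17/400) = 9533/10000 ≈ 0.953300
step 3 [1.5y] swap r/2=679/28568: DF=(1 − 679/28568·(0.971400+0.953300))/(1+679/28568) = 9321/10000 ≈ 0.932100
step 4 [2y] swap r/2=1141/37427: DF=(1 − 1141/37427·(0.971400+0.953300+0.932100))/(1+1141/37427) = 8859/10000 ≈ 0.885900
step 5 [2.5y] zero: DF = P = 2143/2500 ≈ 0.857200
step 6 [3y] swap r/2=1792/54207: DF=(1 − 1792/54207·(0.971400+0.953300+0.932100+0.885900+0.857200))/(1+1792/54207) = 513/625 ≈ 0.820800
step 7 [3.5y] bond c/2=11/800: DF=(694073/800000 − 11/800·(0.971400+0.953300+0.932100+0.885900+0.857200+0.820800))/(1+11/800) = 7823/10000 ≈ 0.782300

1 1/2 4857/5000
2 1 9533/10000
3 3/2 9321/10000
4 2 8859/10000
5 5/2 2143/2500
6 3 513/625
7 7/2 7823/10000
s(2.5y) = (1/(2143/2500) − 1)/(5/2) = 714/10715 ≈ 6.6636%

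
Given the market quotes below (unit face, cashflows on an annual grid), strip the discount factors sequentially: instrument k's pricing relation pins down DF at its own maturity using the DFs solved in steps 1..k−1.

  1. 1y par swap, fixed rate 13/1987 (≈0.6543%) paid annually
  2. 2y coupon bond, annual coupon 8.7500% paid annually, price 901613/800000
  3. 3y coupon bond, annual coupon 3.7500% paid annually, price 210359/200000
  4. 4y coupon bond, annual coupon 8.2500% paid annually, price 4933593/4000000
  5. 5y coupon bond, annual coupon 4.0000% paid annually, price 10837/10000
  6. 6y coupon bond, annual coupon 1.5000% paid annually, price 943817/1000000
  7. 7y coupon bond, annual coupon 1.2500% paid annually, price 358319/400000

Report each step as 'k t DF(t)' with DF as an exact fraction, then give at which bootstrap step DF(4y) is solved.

step 1 [1y] swap r/1=13/1987: DF=(1 − 13/1987·(0))/(1+13/1987) = 1987/2000 ≈ 0.993500
step 2 [2y] bond c/1=7/80: DF=(901613/800000 − 7/80·(0.993500))/(1+7/80) = 2391/2500 ≈ 0.956400
step 3 [3y] bond c/1=3/80: DF=(210359/200000 − 3/80·(0.993500+0.956400))/(1+3/80) = 9433/10000 ≈ 0.943300
step 4 [4y] bond c/1=33/400: DF=(4933593/4000000 − 33/400·(0.993500+0.956400+0.943300))/(1+33/400) = 9189/10000 ≈ 0.918900
step 5 [5y] bond c/1=1/25: DF=(10837/10000 − 1/25·(0.993500+0.956400+0.943300+0.918900))/(1+1/25) = 4477/5000 ≈ 0.895400
step 6 [6y] bond c/1=3/200: DF=(943817/1000000 − 3/200·(0.993500+0.956400+0.943300+0.918900+0.895400))/(1+3/200) = 8603/10000 ≈ 0.860300
step 7 [7y] bond c/1=1/80: DF=(358319/400000 − 1/80·(0.993500+0.956400+0.943300+0.918900+0.895400+0.860300))/(1+1/80) = 102/125 ≈ 0.816000

1 1 1987/2000
2 2 2391/2500
3 3 9433/10000
4 4 9189/10000
5 5 4477/5000
6 6 8603/10000
7 7 102/125
DF(4y) is solved at step 4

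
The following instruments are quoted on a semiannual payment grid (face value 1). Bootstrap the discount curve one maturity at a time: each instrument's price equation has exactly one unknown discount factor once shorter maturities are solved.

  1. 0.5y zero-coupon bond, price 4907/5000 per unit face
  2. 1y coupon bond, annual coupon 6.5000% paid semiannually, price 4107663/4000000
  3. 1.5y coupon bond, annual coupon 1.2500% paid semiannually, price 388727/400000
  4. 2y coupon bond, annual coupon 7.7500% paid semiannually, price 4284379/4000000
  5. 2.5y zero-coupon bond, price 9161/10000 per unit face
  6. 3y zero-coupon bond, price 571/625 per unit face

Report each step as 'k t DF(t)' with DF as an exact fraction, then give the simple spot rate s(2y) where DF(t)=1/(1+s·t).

step 1 [0.5y] zero: DF = P = 4907/5000 ≈ 0.981400
step 2 [1y] bond c/2=13/400: DF=(4107663/4000000 − 13/400·(0.981400))/(1+13/400) = 9637/10000 ≈ 0.963700
step 3 [1.5y] bond c/2=1/160: DF=(388727/400000 − 1/160·(0.981400+0.963700))/(1+1/160) = 9537/10000 ≈ 0.953700
step 4 [2y] bond c/2=31/800: DF=(4284379/4000000 − 31/800·(0.981400+0.963700+0.953700))/(1+31/800) = 923/1000 ≈ 0.923000
step 5 [2.5y] zero: DF = P = 9161/10000 ≈ 0.916100
step 6 [3y] zero: DF = P = 571/625 ≈ 0.913600

1 1/2 4907/5000
2 1 9637/10000
3 3/2 9537/10000
4 2 923/1000
5 5/2 9161/10000
6 3 571/625
s(2y) = (1/(923/1000) − 1)/(2) = 77/1846 ≈ 4.1712%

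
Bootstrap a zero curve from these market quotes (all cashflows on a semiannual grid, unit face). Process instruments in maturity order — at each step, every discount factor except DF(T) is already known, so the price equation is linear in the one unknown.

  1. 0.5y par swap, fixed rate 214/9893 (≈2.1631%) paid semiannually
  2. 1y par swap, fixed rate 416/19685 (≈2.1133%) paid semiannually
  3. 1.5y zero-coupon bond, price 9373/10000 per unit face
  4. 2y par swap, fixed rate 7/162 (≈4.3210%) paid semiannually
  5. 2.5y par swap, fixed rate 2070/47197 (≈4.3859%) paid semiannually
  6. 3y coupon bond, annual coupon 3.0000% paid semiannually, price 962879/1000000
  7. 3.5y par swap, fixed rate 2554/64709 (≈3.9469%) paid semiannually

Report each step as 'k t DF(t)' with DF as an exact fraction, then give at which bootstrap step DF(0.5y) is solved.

step 1 [0.5y] swap r/2=107/9893: DF=(1 − 107/9893·(0))/(1+107/9893) = 9893/10000 ≈ 0.989300
step 2 [1y] swap r/2=208/19685: DF=(1 − 208/19685·(0.989300))/(1+208/19685) = 612/625 ≈ 0.979200
step 3 [1.5y] zero: DF = P = 9373/10000 ≈ 0.937300
step 4 [2y] swap r/2=7/324: DF=(1 − 7/324·(0.989300+0.979200+0.937300))/(1+7/324) = 4587/5000 ≈ 0.917400
step 5 [2.5y] swap r/2=1035/47197: DF=(1 − 1035/47197·(0.989300+0.979200+0.937300+0.917400))/(1+1035/47197) = 1793/2000 ≈ 0.896500
step 6 [3y] bond c/2=3/200: DF=(962879/1000000 − 3/200·(0.989300+0.979200+0.937300+0.917400+0.896500))/(1+3/200) = 8789/10000 ≈ 0.878900
step 7 [3.5y] swap r/2=1277/64709: DF=(1 − 1277/64709·(0.989300+0.979200+0.937300+0.917400+0.896500+0.878900))/(1+1277/64709) = 8723/10000 ≈ 0.872300

1 1/2 9893/10000
2 1 612/625
3 3/2 9373/10000
4 2 4587/5000
5 5/2 1793/2000
6 3 8789/10000
7 7/2 8723/10000
DF(0.5y) is solved at step 1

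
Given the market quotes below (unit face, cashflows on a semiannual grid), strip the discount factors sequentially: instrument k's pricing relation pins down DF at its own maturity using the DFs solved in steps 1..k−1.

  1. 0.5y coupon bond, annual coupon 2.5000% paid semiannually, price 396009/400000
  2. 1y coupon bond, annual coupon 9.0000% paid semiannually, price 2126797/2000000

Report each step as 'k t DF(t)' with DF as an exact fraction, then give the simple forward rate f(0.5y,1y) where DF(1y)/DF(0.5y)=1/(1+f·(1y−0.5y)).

step 1 [0.5y] bond c/2=1/80: DF=(396009/400000 − 1/80·(0))/(1+1/80) = 4889/5000 ≈ 0.977800
step 2 [1y] bond c/2=9/200: DF=(2126797/2000000 − 9/200·(0.977800))/(1+9/200) = 1951/2000 ≈ 0.975500

1 1/2 4889/5000
2 1 1951/2000
f(0.5y,1y) = ((4889/5000)/(1951/2000) − 1)/(1/2) = 46/9755 ≈ 0.4716%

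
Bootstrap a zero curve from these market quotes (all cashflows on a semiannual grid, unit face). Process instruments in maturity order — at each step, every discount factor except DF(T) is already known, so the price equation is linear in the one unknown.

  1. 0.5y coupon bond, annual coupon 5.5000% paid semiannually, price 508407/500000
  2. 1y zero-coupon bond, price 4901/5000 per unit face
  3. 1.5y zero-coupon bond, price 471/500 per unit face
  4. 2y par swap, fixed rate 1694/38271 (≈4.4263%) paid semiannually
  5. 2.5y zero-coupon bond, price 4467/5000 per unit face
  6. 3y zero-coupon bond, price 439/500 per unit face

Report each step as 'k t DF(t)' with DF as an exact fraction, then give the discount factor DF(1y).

1 1/2 1237/1250
2 1 4901/5000
3 3/2 471/500
4 2 9153/10000
5 5/2 4467/5000
6 3 439/500
DF(1y) = 4901/5000 ≈ 0.980200

step 1 [0.5y] bond c/2=11/400: DF=(508407/500000 − 11/400·(0))/(1+11/400) = 1237/1250 ≈ 0.989600
step 2 [1y] zero: DF = P = 4901/5000 ≈ 0.980200
step 3 [1.5y] zero: DF = P = 471/500 ≈ 0.942000
step 4 [2y] swap r/2=847/38271: DF=(1 − 847/38271·(0.989600+0.980200+0.942000))/(1+847/38271) = 9153/10000 ≈ 0.915300
step 5 [2.5y] zero: DF = P = 4467/5000 ≈ 0.893400
step 6 [3y] zero: DF = P = 439/500 ≈ 0.878000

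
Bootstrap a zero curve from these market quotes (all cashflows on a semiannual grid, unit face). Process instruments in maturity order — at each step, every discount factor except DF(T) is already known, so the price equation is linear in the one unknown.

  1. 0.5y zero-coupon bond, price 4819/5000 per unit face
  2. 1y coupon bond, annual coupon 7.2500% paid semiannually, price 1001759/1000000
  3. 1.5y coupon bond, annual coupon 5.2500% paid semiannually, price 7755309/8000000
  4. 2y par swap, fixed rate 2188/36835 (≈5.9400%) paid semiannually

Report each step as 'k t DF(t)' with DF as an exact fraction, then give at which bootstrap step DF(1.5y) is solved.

step 1 [0.5y] zero: DF = P = 4819/5000 ≈ 0.963800
step 2 [1y] bond c/2=29/800: DF=(1001759/1000000 − 29/800·(0.963800))/(1+29/800) = 933/1000 ≈ 0.933000
step 3 [1.5y] bond c/2=21/800: DF=(7755309/8000000 − 21/800·(0.963800+0.933000))/(1+21/800) = 8961/10000 ≈ 0.896100
step 4 [2y] swap r/2=1094/36835: DF=(1 − 1094/36835·(0.963800+0.933000+0.896100))/(1+1094/36835) = 4453/5000 ≈ 0.890600

1 1/2 4819/5000
2 1 933/1000
3 3/2 8961/10000
4 2 4453/5000
DF(1.5y) is solved at step 3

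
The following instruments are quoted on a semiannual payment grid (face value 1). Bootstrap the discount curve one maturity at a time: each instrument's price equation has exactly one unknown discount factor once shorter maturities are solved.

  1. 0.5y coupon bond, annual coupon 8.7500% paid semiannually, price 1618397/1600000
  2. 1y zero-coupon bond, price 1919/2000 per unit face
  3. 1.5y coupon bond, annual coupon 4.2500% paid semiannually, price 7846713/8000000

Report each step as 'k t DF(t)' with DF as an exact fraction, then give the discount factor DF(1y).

step 1 [0.5y] bond c/2=7/160: DF=(1618397/1600000 − 7/160·(0))/(1+7/160) = 9691/10000 ≈ 0.969100
step 2 [1y] zero: DF = P = 1919/2000 ≈ 0.959500
step 3 [1.5y] bond c/2=17/800: DF=(7846713/8000000 − 17/800·(0.969100+0.959500))/(1+17/800) = 9203/10000 ≈ 0.920300

1 1/2 9691/10000
2 1 1919/2000
3 3/2 9203/10000
DF(1y) = 1919/2000 ≈ 0.959500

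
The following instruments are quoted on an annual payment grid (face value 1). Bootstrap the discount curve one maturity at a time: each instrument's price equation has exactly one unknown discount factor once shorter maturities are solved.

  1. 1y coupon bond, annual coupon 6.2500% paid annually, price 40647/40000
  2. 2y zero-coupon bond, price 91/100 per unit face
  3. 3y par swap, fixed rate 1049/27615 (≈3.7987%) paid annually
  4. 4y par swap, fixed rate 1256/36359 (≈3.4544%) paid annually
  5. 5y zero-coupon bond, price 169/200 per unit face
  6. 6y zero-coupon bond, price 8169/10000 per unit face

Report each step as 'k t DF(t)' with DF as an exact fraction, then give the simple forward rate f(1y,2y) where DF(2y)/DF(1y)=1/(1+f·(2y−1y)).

step 1 [1y] bond c/1=1/16: DF=(40647/40000 − 1/16·(0))/(1+1/16) = 2391/2500 ≈ 0.956400
step 2 [2y] zero: DF = P = 91/100 ≈ 0.910000
step 3 [3y] swap r/1=1049/27615: DF=(1 − 1049/27615·(0.956400+0.910000))/(1+1049/27615) = 8951/10000 ≈ 0.895100
step 4 [4y] swap r/1=1256/36359: DF=(1 − 1256/36359·(0.956400+0.910000+0.895100))/(1+1256/36359) = 1093/1250 ≈ 0.874400
step 5 [5y] zero: DF = P = 169/200 ≈ 0.845000
step 6 [6y] zero: DF = P = 8169/10000 ≈ 0.816900

1 1 2391/2500
2 2 91/100
3 3 8951/10000
4 4 1093/1250
5 5 169/200
6 6 8169/10000
f(1y,2y) = ((2391/2500)/(91/100) − 1)/(1) = 116/2275 ≈ 5.0989%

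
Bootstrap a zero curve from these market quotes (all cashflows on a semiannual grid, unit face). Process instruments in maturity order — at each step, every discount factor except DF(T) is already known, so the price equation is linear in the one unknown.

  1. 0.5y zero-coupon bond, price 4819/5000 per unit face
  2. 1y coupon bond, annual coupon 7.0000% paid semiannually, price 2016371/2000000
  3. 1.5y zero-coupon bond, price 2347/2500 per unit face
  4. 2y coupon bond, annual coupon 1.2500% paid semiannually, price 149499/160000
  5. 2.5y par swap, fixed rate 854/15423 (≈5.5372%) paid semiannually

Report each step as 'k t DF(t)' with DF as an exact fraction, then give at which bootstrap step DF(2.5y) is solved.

step 1 [0.5y] zero: DF = P = 4819/5000 ≈ 0.963800
step 2 [1y] bond c/2=7/200: DF=(2016371/2000000 − 7/200·(0.963800))/(1+7/200) = 1883/2000 ≈ 0.941500
step 3 [1.5y] zero: DF = P = 2347/2500 ≈ 0.938800
step 4 [2y] bond c/2=1/160: DF=(149499/160000 − 1/160·(0.963800+0.941500+0.938800))/(1+1/160) = 9109/10000 ≈ 0.910900
step 5 [2.5y] swap r/2=427/15423: DF=(1 − 427/15423·(0.963800+0.941500+0.938800+0.910900))/(1+427/15423) = 8719/10000 ≈ 0.871900

1 1/2 4819/5000
2 1 1883/2000
3 3/2 2347/2500
4 2 9109/10000
5 5/2 8719/10000
DF(2.5y) is solved at step 5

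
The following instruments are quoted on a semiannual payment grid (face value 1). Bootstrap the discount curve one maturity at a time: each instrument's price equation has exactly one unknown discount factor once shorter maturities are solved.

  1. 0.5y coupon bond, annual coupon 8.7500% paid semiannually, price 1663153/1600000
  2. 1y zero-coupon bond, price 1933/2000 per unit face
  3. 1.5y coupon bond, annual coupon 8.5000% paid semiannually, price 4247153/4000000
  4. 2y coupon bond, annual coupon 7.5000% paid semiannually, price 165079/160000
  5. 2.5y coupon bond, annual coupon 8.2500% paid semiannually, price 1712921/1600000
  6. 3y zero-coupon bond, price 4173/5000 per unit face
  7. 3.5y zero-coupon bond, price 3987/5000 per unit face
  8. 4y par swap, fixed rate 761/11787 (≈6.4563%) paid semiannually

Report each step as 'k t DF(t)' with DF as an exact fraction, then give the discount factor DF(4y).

1 1/2 9959/10000
2 1 1933/2000
3 3/2 1877/2000
4 2 556/625
5 5/2 439/500
6 3 4173/5000
7 7/2 3987/5000
8 4 7717/10000
DF(4y) = 7717/10000 ≈ 0.771700

step 1 [0.5y] bond c/2=7/160: DF=(1663153/1600000 − 7/160·(0))/(1+7/160) = 9959/10000 ≈ 0.995900
step 2 [1y] zero: DF = P = 1933/2000 ≈ 0.966500
step 3 [1.5y] bond c/2=17/400: DF=(4247153/4000000 − 17/400·(0.995900+0.966500))/(1+17/400) = 1877/2000 ≈ 0.938500
step 4 [2y] bond c/2=3/80: DF=(165079/160000 − 3/80·(0.995900+0.966500+0.938500))/(1+3/80) = 556/625 ≈ 0.889600
step 5 [2.5y] bond c/2=33/800: DF=(1712921/1600000 − 33/800·(0.995900+0.966500+0.938500+0.889600))/(1+33/800) = 439/500 ≈ 0.878000
step 6 [3y] zero: DF = P = 4173/5000 ≈ 0.834600
step 7 [3.5y] zero: DF = P = 3987/5000 ≈ 0.797400
step 8 [4y] swap r/2=761/23574: DF=(1 − 761/23574·(0.995900+0.966500+0.938500+0.889600+0.878000+0.834600+0.797400))/(1+761/23574) = 7717/10000 ≈ 0.771700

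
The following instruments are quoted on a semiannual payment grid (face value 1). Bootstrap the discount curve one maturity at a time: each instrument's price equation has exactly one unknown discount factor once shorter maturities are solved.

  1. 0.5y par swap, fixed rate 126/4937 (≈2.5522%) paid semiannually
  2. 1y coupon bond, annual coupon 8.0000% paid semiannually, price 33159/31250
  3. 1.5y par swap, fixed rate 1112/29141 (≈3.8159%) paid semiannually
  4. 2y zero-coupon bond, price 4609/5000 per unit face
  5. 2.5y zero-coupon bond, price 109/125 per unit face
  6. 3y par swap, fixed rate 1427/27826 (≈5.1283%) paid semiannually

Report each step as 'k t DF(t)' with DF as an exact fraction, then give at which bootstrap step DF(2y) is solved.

step 1 [0.5y] swap r/2=63/4937: DF=(1 − 63/4937·(0))/(1+63/4937) = 4937/5000 ≈ 0.987400
step 2 [1y] bond c/2=1/25: DF=(33159/31250 − 1/25·(0.987400))/(1+1/25) = 9823/10000 ≈ 0.982300
step 3 [1.5y] swap r/2=556/29141: DF=(1 − 556/29141·(0.987400+0.982300))/(1+556/29141) = 2361/2500 ≈ 0.944400
step 4 [2y] zero: DF = P = 4609/5000 ≈ 0.921800
step 5 [2.5y] zero: DF = P = 109/125 ≈ 0.872000
step 6 [3y] swap r/2=1427/55652: DF=(1 − 1427/55652·(0.987400+0.982300+0.944400+0.921800+0.872000))/(1+1427/55652) = 8573/10000 ≈ 0.857300

1 1/2 4937/5000
2 1 9823/10000
3 3/2 2361/2500
4 2 4609/5000
5 5/2 109/125
6 3 8573/10000
DF(2y) is solved at step 4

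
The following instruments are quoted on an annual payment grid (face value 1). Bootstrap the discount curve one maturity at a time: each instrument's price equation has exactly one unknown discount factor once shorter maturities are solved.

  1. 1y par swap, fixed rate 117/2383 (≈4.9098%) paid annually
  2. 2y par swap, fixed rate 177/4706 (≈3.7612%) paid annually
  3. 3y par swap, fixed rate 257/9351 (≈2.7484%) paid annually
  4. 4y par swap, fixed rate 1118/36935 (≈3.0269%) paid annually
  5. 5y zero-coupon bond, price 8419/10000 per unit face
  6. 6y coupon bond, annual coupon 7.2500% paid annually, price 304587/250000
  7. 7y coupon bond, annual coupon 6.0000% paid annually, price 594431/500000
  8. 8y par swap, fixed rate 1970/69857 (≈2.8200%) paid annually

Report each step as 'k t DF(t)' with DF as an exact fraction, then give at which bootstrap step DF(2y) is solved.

1 1 2383/2500
2 2 2323/2500
3 3 9229/10000
4 4 4441/5000
5 5 8419/10000
6 6 4147/5000
7 7 8179/10000
8 8 803/1000
DF(2y) is solved at step 2

step 1 [1y] swap r/1=117/2383: DF=(1 − 117/2383·(0))/(1+117/2383) = 2383/2500 ≈ 0.953200
step 2 [2y] swap r/1=177/4706: DF=(1 − 177/4706·(0.953200))/(1+177/4706) = 2323/2500 ≈ 0.929200
step 3 [3y] swap r/1=257/9351: DF=(1 − 257/9351·(0.953200+0.929200))/(1+257/9351) = 9229/10000 ≈ 0.922900
step 4 [4y] swap r/1=1118/36935: DF=(1 − 1118/36935·(0.953200+0.929200+0.922900))/(1+1118/36935) = 4441/5000 ≈ 0.888200
step 5 [5y] zero: DF = P = 8419/10000 ≈ 0.841900
step 6 [6y] bond c/1=29/400: DF=(304587/250000 − 29/400·(0.953200+0.929200+0.922900+0.888200+0.841900))/(1+29/400) = 4147/5000 ≈ 0.829400
step 7 [7y] bond c/1=3/50: DF=(594431/500000 − 3/50·(0.953200+0.929200+0.922900+0.888200+0.841900+0.829400))/(1+3/50) = 8179/10000 ≈ 0.817900
step 8 [8y] swap r/1=1970/69857: DF=(1 − 1970/69857·(0.953200+0.929200+0.922900+0.888200+0.841900+0.829400+0.817900))/(1+1970/69857) = 803/1000 ≈ 0.803000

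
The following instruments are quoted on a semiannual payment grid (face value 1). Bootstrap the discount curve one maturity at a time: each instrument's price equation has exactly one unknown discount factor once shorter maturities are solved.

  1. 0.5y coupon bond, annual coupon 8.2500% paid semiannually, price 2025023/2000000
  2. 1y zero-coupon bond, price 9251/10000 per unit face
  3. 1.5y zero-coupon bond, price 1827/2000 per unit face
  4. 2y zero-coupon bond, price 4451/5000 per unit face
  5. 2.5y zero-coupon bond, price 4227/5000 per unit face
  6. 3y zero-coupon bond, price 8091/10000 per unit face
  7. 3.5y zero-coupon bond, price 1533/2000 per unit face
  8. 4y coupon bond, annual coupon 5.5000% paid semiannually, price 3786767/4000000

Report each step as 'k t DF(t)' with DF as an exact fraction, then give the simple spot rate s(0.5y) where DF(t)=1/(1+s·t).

step 1 [0.5y] bond c/2=33/800: DF=(2025023/2000000 − 33/800·(0))/(1+33/800) = 2431/2500 ≈ 0.972400
step 2 [1y] zero: DF = P = 9251/10000 ≈ 0.925100
step 3 [1.5y] zero: DF = P = 1827/2000 ≈ 0.913500
step 4 [2y] zero: DF = P = 4451/5000 ≈ 0.890200
step 5 [2.5y] zero: DF = P = 4227/5000 ≈ 0.845400
step 6 [3y] zero: DF = P = 8091/10000 ≈ 0.809100
step 7 [3.5y] zero: DF = P = 1533/2000 ≈ 0.766500
step 8 [4y] bond c/2=11/400: DF=(3786767/4000000 − 11/400·(0.972400+0.925100+0.913500+0.890200+0.845400+0.809100+0.766500))/(1+11/400) = 303/400 ≈ 0.757500

1 1/2 2431/2500
2 1 9251/10000
3 3/2 1827/2000
4 2 4451/5000
5 5/2 4227/5000
6 3 8091/10000
7 7/2 1533/2000
8 4 303/400
s(0.5y) = (1/(2431/2500) − 1)/(1/2) = 138/2431 ≈ 5.6767%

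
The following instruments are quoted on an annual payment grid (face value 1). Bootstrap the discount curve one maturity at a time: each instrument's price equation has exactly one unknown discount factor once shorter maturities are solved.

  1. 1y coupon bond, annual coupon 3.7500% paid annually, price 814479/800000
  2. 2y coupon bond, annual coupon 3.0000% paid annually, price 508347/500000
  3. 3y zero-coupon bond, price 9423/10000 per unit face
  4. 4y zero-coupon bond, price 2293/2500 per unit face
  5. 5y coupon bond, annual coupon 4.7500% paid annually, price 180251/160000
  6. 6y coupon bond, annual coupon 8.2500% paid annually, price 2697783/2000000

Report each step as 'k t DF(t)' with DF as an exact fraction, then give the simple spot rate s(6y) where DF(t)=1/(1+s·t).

1 1 9813/10000
2 2 1917/2000
3 3 9423/10000
4 4 2293/2500
5 5 1129/1250
6 6 8877/10000
s(6y) = (1/(8877/10000) − 1)/(6) = 1123/53262 ≈ 2.1084%

step 1 [1y] bond c/1=3/80: DF=(814479/800000 − 3/80·(0))/(1+3/80) = 9813/10000 ≈ 0.981300
step 2 [2y] bond c/1=3/100: DF=(508347/500000 − 3/100·(0.981300))/(1+3/100) = 1917/2000 ≈ 0.958500
step 3 [3y] zero: DF = P = 9423/10000 ≈ 0.942300
step 4 [4y] zero: DF = P = 2293/2500 ≈ 0.917200
step 5 [5y] bond c/1=19/400: DF=(180251/160000 − 19/400·(0.981300+0.958500+0.942300+0.917200))/(1+19/400) = 1129/1250 ≈ 0.903200
step 6 [6y] bond c/1=33/400: DF=(2697783/2000000 − 33/400·(0.981300+0.958500+0.942300+0.917200+0.903200))/(1+33/400) = 8877/10000 ≈ 0.887700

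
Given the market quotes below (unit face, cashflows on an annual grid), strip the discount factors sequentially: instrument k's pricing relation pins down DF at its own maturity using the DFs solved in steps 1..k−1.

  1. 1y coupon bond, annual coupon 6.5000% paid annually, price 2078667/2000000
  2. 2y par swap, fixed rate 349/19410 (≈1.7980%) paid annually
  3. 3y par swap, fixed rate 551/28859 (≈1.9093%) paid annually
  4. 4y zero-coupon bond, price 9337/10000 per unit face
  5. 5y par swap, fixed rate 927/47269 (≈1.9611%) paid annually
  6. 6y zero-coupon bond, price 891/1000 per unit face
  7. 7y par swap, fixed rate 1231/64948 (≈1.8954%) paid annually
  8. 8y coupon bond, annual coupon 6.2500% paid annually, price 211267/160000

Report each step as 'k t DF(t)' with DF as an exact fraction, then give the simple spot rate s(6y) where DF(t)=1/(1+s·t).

step 1 [1y] bond c/1=13/200: DF=(2078667/2000000 − 13/200·(0))/(1+13/200) = 9759/10000 ≈ 0.975900
step 2 [2y] swap r/1=349/19410: DF=(1 − 349/19410·(0.975900))/(1+349/19410) = 9651/10000 ≈ 0.965100
step 3 [3y] swap r/1=551/28859: DF=(1 − 551/28859·(0.975900+0.965100))/(1+551/28859) = 9449/10000 ≈ 0.944900
step 4 [4y] zero: DF = P = 9337/10000 ≈ 0.933700
step 5 [5y] swap r/1=927/47269: DF=(1 − 927/47269·(0.975900+0.965100+0.944900+0.933700))/(1+927/47269) = 9073/10000 ≈ 0.907300
step 6 [6y] zero: DF = P = 891/1000 ≈ 0.891000
step 7 [7y] swap r/1=1231/64948: DF=(1 − 1231/64948·(0.975900+0.965100+0.944900+0.933700+0.907300+0.891000))/(1+1231/64948) = 8769/10000 ≈ 0.876900
step 8 [8y] bond c/1=1/16: DF=(211267/160000 − 1/16·(0.975900+0.965100+0.944900+0.933700+0.907300+0.891000+0.876900))/(1+1/16) = 8607/10000 ≈ 0.860700

1 1 9759/10000
2 2 9651/10000
3 3 9449/10000
4 4 9337/10000
5 5 9073/10000
6 6 891/1000
7 7 8769/10000
8 8 8607/10000
s(6y) = (1/(891/1000) − 1)/(6) = 109/5346 ≈ 2.0389%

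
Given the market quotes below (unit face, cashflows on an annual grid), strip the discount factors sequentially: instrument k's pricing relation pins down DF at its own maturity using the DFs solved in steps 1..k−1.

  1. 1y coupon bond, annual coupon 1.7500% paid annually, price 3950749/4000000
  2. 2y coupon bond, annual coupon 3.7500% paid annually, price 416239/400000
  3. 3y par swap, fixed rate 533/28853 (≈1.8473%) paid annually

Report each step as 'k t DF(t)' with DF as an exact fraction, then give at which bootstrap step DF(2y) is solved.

step 1 [1y] bond c/1=7/400: DF=(3950749/4000000 − 7/400·(0))/(1+7/400) = 9707/10000 ≈ 0.970700
step 2 [2y] bond c/1=3/80: DF=(416239/400000 − 3/80·(0.970700))/(1+3/80) = 9679/10000 ≈ 0.967900
step 3 [3y] swap r/1=533/28853: DF=(1 − 533/28853·(0.970700+0.967900))/(1+533/28853) = 9467/10000 ≈ 0.946700

1 1 9707/10000
2 2 9679/10000
3 3 9467/10000
DF(2y) is solved at step 2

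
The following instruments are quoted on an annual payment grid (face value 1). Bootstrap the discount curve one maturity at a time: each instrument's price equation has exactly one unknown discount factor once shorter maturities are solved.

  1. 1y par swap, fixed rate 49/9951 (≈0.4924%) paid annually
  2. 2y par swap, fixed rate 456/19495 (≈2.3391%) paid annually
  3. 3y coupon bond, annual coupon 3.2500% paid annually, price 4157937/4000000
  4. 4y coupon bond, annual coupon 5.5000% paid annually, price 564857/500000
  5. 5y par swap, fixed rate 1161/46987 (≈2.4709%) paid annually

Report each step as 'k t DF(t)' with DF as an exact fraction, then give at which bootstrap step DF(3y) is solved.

step 1 [1y] swap r/1=49/9951: DF=(1 − 49/9951·(0))/(1+49/9951) = 9951/10000 ≈ 0.995100
step 2 [2y] swap r/1=456/19495: DF=(1 − 456/19495·(0.995100))/(1+456/19495) = 1193/1250 ≈ 0.954400
step 3 [3y] bond c/1=13/400: DF=(4157937/4000000 − 13/400·(0.995100+0.954400))/(1+13/400) = 4727/5000 ≈ 0.945400
step 4 [4y] bond c/1=11/200: DF=(564857/500000 − 11/200·(0.995100+0.954400+0.945400))/(1+11/200) = 9199/10000 ≈ 0.919900
step 5 [5y] swap r/1=1161/46987: DF=(1 − 1161/46987·(0.995100+0.954400+0.945400+0.919900))/(1+1161/46987) = 8839/10000 ≈ 0.883900

1 1 9951/10000
2 2 1193/1250
3 3 4727/5000
4 4 9199/10000
5 5 8839/10000
DF(3y) is solved at step 3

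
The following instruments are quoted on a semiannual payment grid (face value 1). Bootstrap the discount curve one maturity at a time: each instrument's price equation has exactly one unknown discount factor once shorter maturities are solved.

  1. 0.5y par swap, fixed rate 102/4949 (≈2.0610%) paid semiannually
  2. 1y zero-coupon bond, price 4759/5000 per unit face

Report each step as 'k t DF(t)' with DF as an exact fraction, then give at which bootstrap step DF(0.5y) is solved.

1 1/2 4949/5000
2 1 4759/5000
DF(0.5y) is solved at step 1

step 1 [0.5y] swap r/2=51/4949: DF=(1 − 51/4949·(0))/(1+51/4949) = 4949/5000 ≈ 0.989800
step 2 [1y] zero: DF = P = 4759/5000 ≈ 0.951800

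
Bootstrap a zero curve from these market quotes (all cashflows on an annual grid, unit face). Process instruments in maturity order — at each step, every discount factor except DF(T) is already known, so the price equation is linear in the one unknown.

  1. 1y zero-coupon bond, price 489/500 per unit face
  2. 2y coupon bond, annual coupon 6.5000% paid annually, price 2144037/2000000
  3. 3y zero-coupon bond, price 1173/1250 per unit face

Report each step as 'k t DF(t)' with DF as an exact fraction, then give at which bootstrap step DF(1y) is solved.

step 1 [1y] zero: DF = P = 489/500 ≈ 0.978000
step 2 [2y] bond c/1=13/200: DF=(2144037/2000000 − 13/200·(0.978000))/(1+13/200) = 9469/10000 ≈ 0.946900
step 3 [3y] zero: DF = P = 1173/1250 ≈ 0.938400

1 1 489/500
2 2 9469/10000
3 3 1173/1250
DF(1y) is solved at step 1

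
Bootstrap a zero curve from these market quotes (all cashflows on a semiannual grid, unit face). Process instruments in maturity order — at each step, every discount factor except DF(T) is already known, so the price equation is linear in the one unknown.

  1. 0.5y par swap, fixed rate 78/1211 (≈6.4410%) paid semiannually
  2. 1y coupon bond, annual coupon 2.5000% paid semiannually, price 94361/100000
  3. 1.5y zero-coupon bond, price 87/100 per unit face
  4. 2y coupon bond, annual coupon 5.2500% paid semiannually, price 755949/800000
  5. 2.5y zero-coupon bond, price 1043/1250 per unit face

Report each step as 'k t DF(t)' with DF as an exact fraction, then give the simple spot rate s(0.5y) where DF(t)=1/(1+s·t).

1 1/2 1211/1250
2 1 23/25
3 3/2 87/100
4 2 4251/5000
5 5/2 1043/1250
s(0.5y) = (1/(1211/1250) − 1)/(1/2) = 78/1211 ≈ 6.4410%

step 1 [0.5y] swap r/2=39/1211: DF=(1 − 39/1211·(0))/(1+39/1211) = 1211/1250 ≈ 0.968800
step 2 [1y] bond c/2=1/80: DF=(94361/100000 − 1/80·(0.968800))/(1+1/80) = 23/25 ≈ 0.920000
step 3 [1.5y] zero: DF = P = 87/100 ≈ 0.870000
step 4 [2y] bond c/2=21/800: DF=(755949/800000 − 21/800·(0.968800+0.920000+0.870000))/(1+21/800) = 4251/5000 ≈ 0.850200
step 5 [2.5y] zero: DF = P = 1043/1250 ≈ 0.834400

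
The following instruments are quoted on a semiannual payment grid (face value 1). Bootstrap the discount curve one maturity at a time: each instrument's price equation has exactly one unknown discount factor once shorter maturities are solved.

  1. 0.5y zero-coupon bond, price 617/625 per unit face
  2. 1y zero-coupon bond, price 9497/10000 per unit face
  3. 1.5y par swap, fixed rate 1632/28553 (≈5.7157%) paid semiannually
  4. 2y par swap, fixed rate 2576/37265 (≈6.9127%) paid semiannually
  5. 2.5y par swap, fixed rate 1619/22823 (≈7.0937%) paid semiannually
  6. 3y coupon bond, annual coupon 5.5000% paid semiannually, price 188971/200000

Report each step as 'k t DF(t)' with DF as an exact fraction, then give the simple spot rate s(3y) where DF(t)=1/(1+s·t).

1 1/2 617/625
2 1 9497/10000
3 3/2 574/625
4 2 1089/1250
5 5/2 8381/10000
6 3 3987/5000
s(3y) = (1/(3987/5000) − 1)/(3) = 1013/11961 ≈ 8.4692%

step 1 [0.5y] zero: DF = P = 617/625 ≈ 0.987200
step 2 [1y] zero: DF = P = 9497/10000 ≈ 0.949700
step 3 [1.5y] swap r/2=816/28553: DF=(1 − 816/28553·(0.987200+0.949700))/(1+816/28553) = 574/625 ≈ 0.918400
step 4 [2y] swap r/2=1288/37265: DF=(1 − 1288/37265·(0.987200+0.949700+0.918400))/(1+1288/37265) = 1089/1250 ≈ 0.871200
step 5 [2.5y] swap r/2=1619/45646: DF=(1 − 1619/45646·(0.987200+0.949700+0.918400+0.871200))/(1+1619/45646) = 8381/10000 ≈ 0.838100
step 6 [3y] bond c/2=11/400: DF=(188971/200000 − 11/400·(0.987200+0.949700+0.918400+0.871200+0.838100))/(1+11/400) = 3987/5000 ≈ 0.797400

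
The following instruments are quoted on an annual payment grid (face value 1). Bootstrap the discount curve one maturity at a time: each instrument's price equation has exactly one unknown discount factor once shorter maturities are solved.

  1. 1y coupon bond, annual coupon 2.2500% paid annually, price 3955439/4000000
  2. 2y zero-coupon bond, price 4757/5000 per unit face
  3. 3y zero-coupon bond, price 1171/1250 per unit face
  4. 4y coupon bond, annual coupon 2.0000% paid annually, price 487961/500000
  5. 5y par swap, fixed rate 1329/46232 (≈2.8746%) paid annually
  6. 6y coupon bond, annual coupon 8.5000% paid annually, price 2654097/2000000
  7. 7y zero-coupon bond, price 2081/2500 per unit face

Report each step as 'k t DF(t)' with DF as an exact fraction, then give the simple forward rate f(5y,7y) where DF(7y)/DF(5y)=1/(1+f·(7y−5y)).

step 1 [1y] bond c/1=9/400: DF=(3955439/4000000 − 9/400·(0))/(1+9/400) = 9671/10000 ≈ 0.967100
step 2 [2y] zero: DF = P = 4757/5000 ≈ 0.951400
step 3 [3y] zero: DF = P = 1171/1250 ≈ 0.936800
step 4 [4y] bond c/1=1/50: DF=(487961/500000 − 1/50·(0.967100+0.951400+0.936800))/(1+1/50) = 563/625 ≈ 0.900800
step 5 [5y] swap r/1=1329/46232: DF=(1 − 1329/46232·(0.967100+0.951400+0.936800+0.900800))/(1+1329/46232) = 8671/10000 ≈ 0.867100
step 6 [6y] bond c/1=17/200: DF=(2654097/2000000 − 17/200·(0.967100+0.951400+0.936800+0.900800+0.867100))/(1+17/200) = 8609/10000 ≈ 0.860900
step 7 [7y] zero: DF = P = 2081/2500 ≈ 0.832400

1 1 9671/10000
2 2 4757/5000
3 3 1171/1250
4 4 563/625
5 5 8671/10000
6 6 8609/10000
7 7 2081/2500
f(5y,7y) = ((8671/10000)/(2081/2500) − 1)/(2) = 347/16648 ≈ 2.0843%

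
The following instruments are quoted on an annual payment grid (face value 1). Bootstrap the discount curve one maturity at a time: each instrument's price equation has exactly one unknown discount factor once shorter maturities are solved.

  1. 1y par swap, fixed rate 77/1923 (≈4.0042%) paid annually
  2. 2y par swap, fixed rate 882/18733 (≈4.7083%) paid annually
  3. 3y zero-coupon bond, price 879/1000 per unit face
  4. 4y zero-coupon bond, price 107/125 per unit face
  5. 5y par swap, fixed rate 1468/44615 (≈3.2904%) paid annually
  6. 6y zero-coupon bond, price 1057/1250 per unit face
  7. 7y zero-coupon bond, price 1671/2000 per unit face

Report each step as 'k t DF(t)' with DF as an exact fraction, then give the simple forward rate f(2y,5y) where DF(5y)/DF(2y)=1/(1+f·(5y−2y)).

step 1 [1y] swap r/1=77/1923: DF=(1 − 77/1923·(0))/(1+77/1923) = 1923/2000 ≈ 0.961500
step 2 [2y] swap r/1=882/18733: DF=(1 − 882/18733·(0.961500))/(1+882/18733) = 4559/5000 ≈ 0.911800
step 3 [3y] zero: DF = P = 879/1000 ≈ 0.879000
step 4 [4y] zero: DF = P = 107/125 ≈ 0.856000
step 5 [5y] swap r/1=1468/44615: DF=(1 − 1468/44615·(0.961500+0.911800+0.879000+0.856000))/(1+1468/44615) = 2133/2500 ≈ 0.853200
step 6 [6y] zero: DF = P = 1057/1250 ≈ 0.845600
step 7 [7y] zero: DF = P = 1671/2000 ≈ 0.835500

1 1 1923/2000
2 2 4559/5000
3 3 879/1000
4 4 107/125
5 5 2133/2500
6 6 1057/1250
7 7 1671/2000
f(2y,5y) = ((4559/5000)/(2133/2500) − 1)/(3) = 293/12798 ≈ 2.2894%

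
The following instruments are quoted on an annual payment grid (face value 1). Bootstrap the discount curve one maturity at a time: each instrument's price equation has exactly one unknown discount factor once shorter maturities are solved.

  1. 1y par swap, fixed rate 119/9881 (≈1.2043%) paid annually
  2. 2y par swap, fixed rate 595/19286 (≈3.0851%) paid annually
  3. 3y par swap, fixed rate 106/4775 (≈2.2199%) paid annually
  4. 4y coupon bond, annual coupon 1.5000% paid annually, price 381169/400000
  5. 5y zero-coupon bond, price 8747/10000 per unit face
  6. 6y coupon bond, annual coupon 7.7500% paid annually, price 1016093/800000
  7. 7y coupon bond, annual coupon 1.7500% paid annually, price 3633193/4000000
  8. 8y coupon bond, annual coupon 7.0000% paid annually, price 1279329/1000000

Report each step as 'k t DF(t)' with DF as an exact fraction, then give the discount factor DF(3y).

step 1 [1y] swap r/1=119/9881: DF=(1 − 119/9881·(0))/(1+119/9881) = 9881/10000 ≈ 0.988100
step 2 [2y] swap r/1=595/19286: DF=(1 − 595/19286·(0.988100))/(1+595/19286) = 1881/2000 ≈ 0.940500
step 3 [3y] swap r/1=106/4775: DF=(1 − 106/4775·(0.988100+0.940500))/(1+106/4775) = 2341/2500 ≈ 0.936400
step 4 [4y] bond c/1=3/200: DF=(381169/400000 − 3/200·(0.988100+0.940500+0.936400))/(1+3/200) = 1793/2000 ≈ 0.896500
step 5 [5y] zero: DF = P = 8747/10000 ≈ 0.874700
step 6 [6y] bond c/1=31/400: DF=(1016093/800000 − 31/400·(0.988100+0.940500+0.936400+0.896500+0.874700))/(1+31/400) = 8453/10000 ≈ 0.845300
step 7 [7y] bond c/1=7/400: DF=(3633193/4000000 − 7/400·(0.988100+0.940500+0.936400+0.896500+0.874700+0.845300))/(1+7/400) = 499/625 ≈ 0.798400
step 8 [8y] bond c/1=7/100: DF=(1279329/1000000 − 7/100·(0.988100+0.940500+0.936400+0.896500+0.874700+0.845300+0.798400))/(1+7/100) = 981/1250 ≈ 0.784800

1 1 9881/10000
2 2 1881/2000
3 3 2341/2500
4 4 1793/2000
5 5 8747/10000
6 6 8453/10000
7 7 499/625
8 8 981/1250
DF(3y) = 2341/2500 ≈ 0.936400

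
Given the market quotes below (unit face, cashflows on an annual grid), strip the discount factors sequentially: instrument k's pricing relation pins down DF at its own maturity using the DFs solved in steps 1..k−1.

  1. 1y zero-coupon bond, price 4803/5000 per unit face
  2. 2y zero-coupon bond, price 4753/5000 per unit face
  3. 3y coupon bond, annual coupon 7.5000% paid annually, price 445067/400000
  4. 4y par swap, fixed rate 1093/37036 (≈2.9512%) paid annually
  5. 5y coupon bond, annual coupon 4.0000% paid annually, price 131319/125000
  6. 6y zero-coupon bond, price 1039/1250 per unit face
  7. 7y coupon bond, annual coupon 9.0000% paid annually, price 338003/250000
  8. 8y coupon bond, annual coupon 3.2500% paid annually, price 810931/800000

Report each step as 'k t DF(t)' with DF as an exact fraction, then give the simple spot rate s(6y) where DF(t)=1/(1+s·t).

1 1 4803/5000
2 2 4753/5000
3 3 9017/10000
4 4 8907/10000
5 5 8677/10000
6 6 1039/1250
7 7 7943/10000
8 8 7867/10000
s(6y) = (1/(1039/1250) − 1)/(6) = 211/6234 ≈ 3.3847%

step 1 [1y] zero: DF = P = 4803/5000 ≈ 0.960600
step 2 [2y] zero: DF = P = 4753/5000 ≈ 0.950600
step 3 [3y] bond c/1=3/40: DF=(445067/400000 − 3/40·(0.960600+0.950600))/(1+3/40) = 9017/10000 ≈ 0.901700
step 4 [4y] swap r/1=1093/37036: DF=(1 − 1093/37036·(0.960600+0.950600+0.901700))/(1+1093/37036) = 8907/10000 ≈ 0.890700
step 5 [5y] bond c/1=1/25: DF=(131319/125000 − 1/25·(0.960600+0.950600+0.901700+0.890700))/(1+1/25) = 8677/10000 ≈ 0.867700
step 6 [6y] zero: DF = P = 1039/1250 ≈ 0.831200
step 7 [7y] bond c/1=9/100: DF=(338003/250000 − 9/100·(0.960600+0.950600+0.901700+0.890700+0.867700+0.831200))/(1+9/100) = 7943/10000 ≈ 0.794300
step 8 [8y] bond c/1=13/400: DF=(810931/800000 − 13/400·(0.960600+0.950600+0.901700+0.890700+0.867700+0.831200+0.794300))/(1+13/400) = 7867/10000 ≈ 0.786700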